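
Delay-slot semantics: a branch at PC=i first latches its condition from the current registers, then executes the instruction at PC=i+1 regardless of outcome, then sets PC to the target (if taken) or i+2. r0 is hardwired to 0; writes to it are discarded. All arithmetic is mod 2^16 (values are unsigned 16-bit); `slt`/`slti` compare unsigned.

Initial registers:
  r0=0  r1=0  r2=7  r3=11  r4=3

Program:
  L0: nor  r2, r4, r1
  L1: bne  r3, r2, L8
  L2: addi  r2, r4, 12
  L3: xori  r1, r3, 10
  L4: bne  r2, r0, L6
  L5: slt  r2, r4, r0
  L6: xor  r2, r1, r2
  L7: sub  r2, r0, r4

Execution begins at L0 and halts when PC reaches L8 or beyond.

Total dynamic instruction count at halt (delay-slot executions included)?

3

PC=0  nor  r2, r4, r1        | r0=0 r1=0 r2=65532 r3=11 r4=3
PC=1  bne  r3, r2, L8        | r0=0 r1=0 r2=65532 r3=11 r4=3  [TAKEN]
PC=2  addi  r2, r4, 12       | r0=0 r1=0 r2=15 r3=11 r4=3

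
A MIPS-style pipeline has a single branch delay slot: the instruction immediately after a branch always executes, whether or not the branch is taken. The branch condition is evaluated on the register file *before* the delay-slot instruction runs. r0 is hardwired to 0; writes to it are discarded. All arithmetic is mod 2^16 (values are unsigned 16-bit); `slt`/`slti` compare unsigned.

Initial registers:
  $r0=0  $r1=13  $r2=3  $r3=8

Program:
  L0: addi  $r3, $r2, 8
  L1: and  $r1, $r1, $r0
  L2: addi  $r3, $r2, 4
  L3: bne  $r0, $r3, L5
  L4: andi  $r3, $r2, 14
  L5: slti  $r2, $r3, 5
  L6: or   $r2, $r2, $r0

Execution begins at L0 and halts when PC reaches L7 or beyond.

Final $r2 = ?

#0 addi  $r3, $r2, 8 ; 0/13/3/11
#1 and  $r1, $r1, $r0 ; 0/0/3/11
#2 addi  $r3, $r2, 4 ; 0/0/3/7
#3 bne  $r0, $r3, L5 ; 0/0/3/7 ; →target
#4 andi  $r3, $r2, 14 ; 0/0/3/2
#5 slti  $r2, $r3, 5 ; 0/0/1/2
#6 or   $r2, $r2, $r0 ; 0/0/1/2

1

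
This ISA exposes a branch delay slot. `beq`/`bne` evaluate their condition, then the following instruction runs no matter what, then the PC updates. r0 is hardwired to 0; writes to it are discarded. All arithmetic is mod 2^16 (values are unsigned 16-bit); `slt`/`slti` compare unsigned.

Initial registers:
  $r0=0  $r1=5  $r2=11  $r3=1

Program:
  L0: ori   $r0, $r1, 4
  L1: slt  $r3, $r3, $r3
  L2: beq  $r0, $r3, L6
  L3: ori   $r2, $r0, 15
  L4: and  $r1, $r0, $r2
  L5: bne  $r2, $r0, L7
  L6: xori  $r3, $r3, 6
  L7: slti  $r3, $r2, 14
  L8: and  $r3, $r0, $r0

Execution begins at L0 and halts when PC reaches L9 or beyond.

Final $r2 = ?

  step pc=0: ori   $r0, $r1, 4  regs=(0,5,11,1)
  step pc=1: slt  $r3, $r3, $r3  regs=(0,5,11,0)
  step pc=2: beq  $r0, $r3, L6  cond=T  regs=(0,5,11,0)
  step pc=3: ori   $r2, $r0, 15  regs=(0,5,15,0)
  step pc=6: xori  $r3, $r3, 6  regs=(0,5,15,6)
  step pc=7: slti  $r3, $r2, 14  regs=(0,5,15,0)
  step pc=8: and  $r3, $r0, $r0  regs=(0,5,15,0)

15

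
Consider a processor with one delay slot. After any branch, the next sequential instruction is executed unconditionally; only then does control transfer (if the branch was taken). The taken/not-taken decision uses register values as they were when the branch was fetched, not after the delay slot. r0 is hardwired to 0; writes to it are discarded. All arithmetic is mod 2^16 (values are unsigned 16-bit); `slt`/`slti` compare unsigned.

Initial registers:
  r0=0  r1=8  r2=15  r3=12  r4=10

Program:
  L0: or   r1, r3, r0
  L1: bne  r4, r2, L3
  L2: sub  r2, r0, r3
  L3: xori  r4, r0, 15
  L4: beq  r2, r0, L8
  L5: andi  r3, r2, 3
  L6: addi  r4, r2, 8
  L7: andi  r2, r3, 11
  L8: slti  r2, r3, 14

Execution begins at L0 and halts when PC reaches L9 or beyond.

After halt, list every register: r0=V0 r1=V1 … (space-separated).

r0=0 r1=12 r2=1 r3=0 r4=65532

  step pc=0: or   r1, r3, r0  regs=(0,12,15,12,10)
  step pc=1: bne  r4, r2, L3  cond=T  regs=(0,12,15,12,10)
  step pc=2: sub  r2, r0, r3  regs=(0,12,65524,12,10)
  step pc=3: xori  r4, r0, 15  regs=(0,12,65524,12,15)
  step pc=4: beq  r2, r0, L8  cond=F  regs=(0,12,65524,12,15)
  step pc=5: andi  r3, r2, 3  regs=(0,12,65524,0,15)
  step pc=6: addi  r4, r2, 8  regs=(0,12,65524,0,65532)
  step pc=7: andi  r2, r3, 11  regs=(0,12,0,0,65532)
  step pc=8: slti  r2, r3, 14  regs=(0,12,1,0,65532)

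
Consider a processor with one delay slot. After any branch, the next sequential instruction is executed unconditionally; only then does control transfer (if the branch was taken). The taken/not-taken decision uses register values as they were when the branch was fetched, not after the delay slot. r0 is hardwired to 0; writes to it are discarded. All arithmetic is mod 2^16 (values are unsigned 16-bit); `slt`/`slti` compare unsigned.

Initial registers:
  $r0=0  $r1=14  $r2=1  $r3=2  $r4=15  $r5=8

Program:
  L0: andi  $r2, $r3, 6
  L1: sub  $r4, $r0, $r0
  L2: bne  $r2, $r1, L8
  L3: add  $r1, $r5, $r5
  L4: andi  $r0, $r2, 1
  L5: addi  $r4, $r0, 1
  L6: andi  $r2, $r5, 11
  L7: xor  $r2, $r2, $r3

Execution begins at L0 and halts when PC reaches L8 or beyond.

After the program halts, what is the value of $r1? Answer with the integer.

PC=0  andi  $r2, $r3, 6      | $r0=0 $r1=14 $r2=2 $r3=2 $r4=15 $r5=8
PC=1  sub  $r4, $r0, $r0     | $r0=0 $r1=14 $r2=2 $r3=2 $r4=0 $r5=8
PC=2  bne  $r2, $r1, L8      | $r0=0 $r1=14 $r2=2 $r3=2 $r4=0 $r5=8  [TAKEN]
PC=3  add  $r1, $r5, $r5     | $r0=0 $r1=16 $r2=2 $r3=2 $r4=0 $r5=8

16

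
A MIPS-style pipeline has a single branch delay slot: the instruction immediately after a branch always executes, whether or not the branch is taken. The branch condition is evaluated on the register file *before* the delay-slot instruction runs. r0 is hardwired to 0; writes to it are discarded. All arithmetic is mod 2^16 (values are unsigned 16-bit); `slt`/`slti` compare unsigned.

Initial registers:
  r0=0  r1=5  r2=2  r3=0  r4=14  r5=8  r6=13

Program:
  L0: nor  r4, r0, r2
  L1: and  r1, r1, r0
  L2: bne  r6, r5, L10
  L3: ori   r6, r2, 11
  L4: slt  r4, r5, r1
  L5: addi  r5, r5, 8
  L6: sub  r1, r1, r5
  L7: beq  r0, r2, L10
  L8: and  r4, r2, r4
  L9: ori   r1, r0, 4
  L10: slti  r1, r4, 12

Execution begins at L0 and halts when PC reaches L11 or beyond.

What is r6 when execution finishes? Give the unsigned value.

11

#0 nor  r4, r0, r2 ; 0/5/2/0/65533/8/13
#1 and  r1, r1, r0 ; 0/0/2/0/65533/8/13
#2 bne  r6, r5, L10 ; 0/0/2/0/65533/8/13 ; →target
#3 ori   r6, r2, 11 ; 0/0/2/0/65533/8/11
#10 slti  r1, r4, 12 ; 0/0/2/0/65533/8/11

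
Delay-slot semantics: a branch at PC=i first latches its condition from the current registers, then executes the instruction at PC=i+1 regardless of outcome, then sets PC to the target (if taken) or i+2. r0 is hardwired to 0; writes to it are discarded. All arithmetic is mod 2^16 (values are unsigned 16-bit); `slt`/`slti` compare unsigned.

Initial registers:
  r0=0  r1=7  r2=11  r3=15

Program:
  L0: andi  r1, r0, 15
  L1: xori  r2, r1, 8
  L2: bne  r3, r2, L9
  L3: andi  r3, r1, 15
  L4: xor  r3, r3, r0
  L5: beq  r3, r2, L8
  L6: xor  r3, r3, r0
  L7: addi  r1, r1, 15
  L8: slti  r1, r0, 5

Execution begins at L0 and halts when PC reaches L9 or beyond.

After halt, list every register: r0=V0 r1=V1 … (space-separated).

r0=0 r1=0 r2=8 r3=0

[0] andi  r1, r0, 15  →  {r0:0, r1:0, r2:11, r3:15}
[1] xori  r2, r1, 8  →  {r0:0, r1:0, r2:8, r3:15}
[2] bne  r3, r2, L9  →  {r0:0, r1:0, r2:8, r3:15}  ⟨branch taken⟩
[3] andi  r3, r1, 15  →  {r0:0, r1:0, r2:8, r3:0}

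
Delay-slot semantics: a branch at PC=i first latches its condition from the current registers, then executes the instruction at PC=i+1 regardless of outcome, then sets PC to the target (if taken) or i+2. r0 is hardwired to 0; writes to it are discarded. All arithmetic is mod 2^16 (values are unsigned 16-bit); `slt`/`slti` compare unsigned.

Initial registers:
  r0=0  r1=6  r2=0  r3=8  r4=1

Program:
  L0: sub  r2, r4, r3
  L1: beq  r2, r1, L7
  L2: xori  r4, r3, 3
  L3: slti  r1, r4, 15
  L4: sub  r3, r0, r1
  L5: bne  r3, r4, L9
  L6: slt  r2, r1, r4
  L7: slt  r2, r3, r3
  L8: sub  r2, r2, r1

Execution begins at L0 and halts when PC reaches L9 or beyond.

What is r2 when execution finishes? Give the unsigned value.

1

#0 sub  r2, r4, r3 ; 0/6/65529/8/1
#1 beq  r2, r1, L7 ; 0/6/65529/8/1 ; →fallthru
#2 xori  r4, r3, 3 ; 0/6/65529/8/11
#3 slti  r1, r4, 15 ; 0/1/65529/8/11
#4 sub  r3, r0, r1 ; 0/1/65529/65535/11
#5 bne  r3, r4, L9 ; 0/1/65529/65535/11 ; →target
#6 slt  r2, r1, r4 ; 0/1/1/65535/11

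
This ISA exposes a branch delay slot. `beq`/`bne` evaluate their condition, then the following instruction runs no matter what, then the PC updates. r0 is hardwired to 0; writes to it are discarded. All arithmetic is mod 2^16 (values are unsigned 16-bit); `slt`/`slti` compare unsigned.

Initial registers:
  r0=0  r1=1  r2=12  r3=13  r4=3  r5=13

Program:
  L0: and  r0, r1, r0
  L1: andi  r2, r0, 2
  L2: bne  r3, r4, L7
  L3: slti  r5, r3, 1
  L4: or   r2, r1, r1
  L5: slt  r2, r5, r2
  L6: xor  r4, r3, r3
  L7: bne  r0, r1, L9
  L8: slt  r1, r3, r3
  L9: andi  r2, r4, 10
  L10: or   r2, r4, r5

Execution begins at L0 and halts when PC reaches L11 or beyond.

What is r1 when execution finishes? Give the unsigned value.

PC=0  and  r0, r1, r0        | r0=0 r1=1 r2=12 r3=13 r4=3 r5=13
PC=1  andi  r2, r0, 2        | r0=0 r1=1 r2=0 r3=13 r4=3 r5=13
PC=2  bne  r3, r4, L7        | r0=0 r1=1 r2=0 r3=13 r4=3 r5=13  [TAKEN]
PC=3  slti  r5, r3, 1        | r0=0 r1=1 r2=0 r3=13 r4=3 r5=0
PC=7  bne  r0, r1, L9        | r0=0 r1=1 r2=0 r3=13 r4=3 r5=0  [TAKEN]
PC=8  slt  r1, r3, r3        | r0=0 r1=0 r2=0 r3=13 r4=3 r5=0
PC=9  andi  r2, r4, 10       | r0=0 r1=0 r2=2 r3=13 r4=3 r5=0
PC=10 or   r2, r4, r5        | r0=0 r1=0 r2=3 r3=13 r4=3 r5=0

0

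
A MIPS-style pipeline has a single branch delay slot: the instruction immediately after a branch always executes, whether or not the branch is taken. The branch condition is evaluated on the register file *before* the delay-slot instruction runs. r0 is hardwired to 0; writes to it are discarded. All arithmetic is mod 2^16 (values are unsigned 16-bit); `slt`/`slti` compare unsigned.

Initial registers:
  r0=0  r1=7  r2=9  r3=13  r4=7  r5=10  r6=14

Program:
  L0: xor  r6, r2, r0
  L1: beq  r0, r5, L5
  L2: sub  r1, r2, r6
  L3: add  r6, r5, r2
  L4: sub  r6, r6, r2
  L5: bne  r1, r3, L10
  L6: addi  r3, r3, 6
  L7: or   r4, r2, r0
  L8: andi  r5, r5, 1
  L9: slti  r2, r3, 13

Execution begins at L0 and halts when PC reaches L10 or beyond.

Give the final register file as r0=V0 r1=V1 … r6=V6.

r0=0 r1=0 r2=9 r3=19 r4=7 r5=10 r6=10

PC=0  xor  r6, r2, r0        | r0=0 r1=7 r2=9 r3=13 r4=7 r5=10 r6=9
PC=1  beq  r0, r5, L5        | r0=0 r1=7 r2=9 r3=13 r4=7 r5=10 r6=9  [not taken]
PC=2  sub  r1, r2, r6        | r0=0 r1=0 r2=9 r3=13 r4=7 r5=10 r6=9
PC=3  add  r6, r5, r2        | r0=0 r1=0 r2=9 r3=13 r4=7 r5=10 r6=19
PC=4  sub  r6, r6, r2        | r0=0 r1=0 r2=9 r3=13 r4=7 r5=10 r6=10
PC=5  bne  r1, r3, L10       | r0=0 r1=0 r2=9 r3=13 r4=7 r5=10 r6=10  [TAKEN]
PC=6  addi  r3, r3, 6        | r0=0 r1=0 r2=9 r3=19 r4=7 r5=10 r6=10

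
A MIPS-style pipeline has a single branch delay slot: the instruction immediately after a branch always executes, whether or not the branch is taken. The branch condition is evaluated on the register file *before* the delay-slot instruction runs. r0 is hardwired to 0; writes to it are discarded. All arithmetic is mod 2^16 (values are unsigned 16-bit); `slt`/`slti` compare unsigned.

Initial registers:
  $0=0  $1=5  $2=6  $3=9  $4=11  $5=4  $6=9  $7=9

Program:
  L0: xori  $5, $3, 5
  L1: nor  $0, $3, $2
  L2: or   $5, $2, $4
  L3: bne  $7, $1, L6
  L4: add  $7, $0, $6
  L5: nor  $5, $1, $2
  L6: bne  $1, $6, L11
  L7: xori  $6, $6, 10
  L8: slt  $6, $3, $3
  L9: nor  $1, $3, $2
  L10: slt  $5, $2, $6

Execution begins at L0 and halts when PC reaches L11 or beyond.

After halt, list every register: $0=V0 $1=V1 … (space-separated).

$0=0 $1=5 $2=6 $3=9 $4=11 $5=15 $6=3 $7=9

  step pc=0: xori  $5, $3, 5  regs=(0,5,6,9,11,12,9,9)
  step pc=1: nor  $0, $3, $2  regs=(0,5,6,9,11,12,9,9)
  step pc=2: or   $5, $2, $4  regs=(0,5,6,9,11,15,9,9)
  step pc=3: bne  $7, $1, L6  cond=T  regs=(0,5,6,9,11,15,9,9)
  step pc=4: add  $7, $0, $6  regs=(0,5,6,9,11,15,9,9)
  step pc=6: bne  $1, $6, L11  cond=T  regs=(0,5,6,9,11,15,9,9)
  step pc=7: xori  $6, $6, 10  regs=(0,5,6,9,11,15,3,9)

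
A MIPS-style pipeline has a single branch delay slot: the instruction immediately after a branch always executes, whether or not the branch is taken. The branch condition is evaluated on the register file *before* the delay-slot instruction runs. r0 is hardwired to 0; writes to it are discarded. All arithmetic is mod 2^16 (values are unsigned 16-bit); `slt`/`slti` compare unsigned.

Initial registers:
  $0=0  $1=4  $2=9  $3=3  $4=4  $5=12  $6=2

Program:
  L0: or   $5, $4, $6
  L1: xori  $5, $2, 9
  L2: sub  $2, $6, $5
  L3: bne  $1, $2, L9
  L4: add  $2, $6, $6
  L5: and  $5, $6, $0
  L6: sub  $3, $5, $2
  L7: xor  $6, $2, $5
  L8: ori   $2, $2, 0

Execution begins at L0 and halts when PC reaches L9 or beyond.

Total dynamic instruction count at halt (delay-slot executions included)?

[0] or   $5, $4, $6  →  {$0:0, $1:4, $2:9, $3:3, $4:4, $5:6, $6:2}
[1] xori  $5, $2, 9  →  {$0:0, $1:4, $2:9, $3:3, $4:4, $5:0, $6:2}
[2] sub  $2, $6, $5  →  {$0:0, $1:4, $2:2, $3:3, $4:4, $5:0, $6:2}
[3] bne  $1, $2, L9  →  {$0:0, $1:4, $2:2, $3:3, $4:4, $5:0, $6:2}  ⟨branch taken⟩
[4] add  $2, $6, $6  →  {$0:0, $1:4, $2:4, $3:3, $4:4, $5:0, $6:2}

5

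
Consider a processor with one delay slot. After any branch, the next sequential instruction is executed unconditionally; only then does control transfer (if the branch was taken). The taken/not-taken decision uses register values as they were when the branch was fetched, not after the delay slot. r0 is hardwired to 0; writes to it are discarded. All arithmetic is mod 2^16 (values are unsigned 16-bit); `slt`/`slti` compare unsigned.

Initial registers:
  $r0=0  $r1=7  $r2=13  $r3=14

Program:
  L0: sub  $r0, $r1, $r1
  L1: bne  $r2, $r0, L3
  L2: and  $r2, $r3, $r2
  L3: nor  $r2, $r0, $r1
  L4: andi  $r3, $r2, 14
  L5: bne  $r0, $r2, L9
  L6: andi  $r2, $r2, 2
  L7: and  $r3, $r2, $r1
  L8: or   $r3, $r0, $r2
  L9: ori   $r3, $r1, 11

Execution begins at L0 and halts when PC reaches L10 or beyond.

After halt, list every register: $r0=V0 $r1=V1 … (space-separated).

$r0=0 $r1=7 $r2=0 $r3=15

#0 sub  $r0, $r1, $r1 ; 0/7/13/14
#1 bne  $r2, $r0, L3 ; 0/7/13/14 ; →target
#2 and  $r2, $r3, $r2 ; 0/7/12/14
#3 nor  $r2, $r0, $r1 ; 0/7/65528/14
#4 andi  $r3, $r2, 14 ; 0/7/65528/8
#5 bne  $r0, $r2, L9 ; 0/7/65528/8 ; →target
#6 andi  $r2, $r2, 2 ; 0/7/0/8
#9 ori   $r3, $r1, 11 ; 0/7/0/15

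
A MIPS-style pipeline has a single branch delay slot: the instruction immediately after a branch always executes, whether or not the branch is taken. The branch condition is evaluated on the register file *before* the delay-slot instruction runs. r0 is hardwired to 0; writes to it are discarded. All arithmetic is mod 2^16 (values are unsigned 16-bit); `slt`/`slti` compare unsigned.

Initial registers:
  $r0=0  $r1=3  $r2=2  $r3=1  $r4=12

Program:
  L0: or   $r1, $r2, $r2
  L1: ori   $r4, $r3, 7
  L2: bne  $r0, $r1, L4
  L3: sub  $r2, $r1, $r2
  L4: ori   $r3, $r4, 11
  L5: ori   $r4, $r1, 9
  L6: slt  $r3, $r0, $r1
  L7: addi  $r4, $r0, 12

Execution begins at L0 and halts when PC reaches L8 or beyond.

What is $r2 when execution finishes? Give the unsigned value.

0

[0] or   $r1, $r2, $r2  →  {$r0:0, $r1:2, $r2:2, $r3:1, $r4:12}
[1] ori   $r4, $r3, 7  →  {$r0:0, $r1:2, $r2:2, $r3:1, $r4:7}
[2] bne  $r0, $r1, L4  →  {$r0:0, $r1:2, $r2:2, $r3:1, $r4:7}  ⟨branch taken⟩
[3] sub  $r2, $r1, $r2  →  {$r0:0, $r1:2, $r2:0, $r3:1, $r4:7}
[4] ori   $r3, $r4, 11  →  {$r0:0, $r1:2, $r2:0, $r3:15, $r4:7}
[5] ori   $r4, $r1, 9  →  {$r0:0, $r1:2, $r2:0, $r3:15, $r4:11}
[6] slt  $r3, $r0, $r1  →  {$r0:0, $r1:2, $r2:0, $r3:1, $r4:11}
[7] addi  $r4, $r0, 12  →  {$r0:0, $r1:2, $r2:0, $r3:1, $r4:12}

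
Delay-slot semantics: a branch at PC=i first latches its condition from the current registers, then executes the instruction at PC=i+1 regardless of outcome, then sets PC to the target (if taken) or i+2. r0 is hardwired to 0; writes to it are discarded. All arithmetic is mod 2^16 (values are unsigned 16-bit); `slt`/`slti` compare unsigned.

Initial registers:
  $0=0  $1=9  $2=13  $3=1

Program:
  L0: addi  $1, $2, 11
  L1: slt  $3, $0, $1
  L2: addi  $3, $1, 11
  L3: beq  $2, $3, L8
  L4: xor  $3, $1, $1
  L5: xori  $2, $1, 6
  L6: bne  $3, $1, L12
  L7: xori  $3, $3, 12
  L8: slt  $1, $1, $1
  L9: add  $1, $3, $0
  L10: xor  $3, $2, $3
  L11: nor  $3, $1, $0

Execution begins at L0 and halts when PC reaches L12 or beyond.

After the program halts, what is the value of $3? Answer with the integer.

12

#0 addi  $1, $2, 11 ; 0/24/13/1
#1 slt  $3, $0, $1 ; 0/24/13/1
#2 addi  $3, $1, 11 ; 0/24/13/35
#3 beq  $2, $3, L8 ; 0/24/13/35 ; →fallthru
#4 xor  $3, $1, $1 ; 0/24/13/0
#5 xori  $2, $1, 6 ; 0/24/30/0
#6 bne  $3, $1, L12 ; 0/24/30/0 ; →target
#7 xori  $3, $3, 12 ; 0/24/30/12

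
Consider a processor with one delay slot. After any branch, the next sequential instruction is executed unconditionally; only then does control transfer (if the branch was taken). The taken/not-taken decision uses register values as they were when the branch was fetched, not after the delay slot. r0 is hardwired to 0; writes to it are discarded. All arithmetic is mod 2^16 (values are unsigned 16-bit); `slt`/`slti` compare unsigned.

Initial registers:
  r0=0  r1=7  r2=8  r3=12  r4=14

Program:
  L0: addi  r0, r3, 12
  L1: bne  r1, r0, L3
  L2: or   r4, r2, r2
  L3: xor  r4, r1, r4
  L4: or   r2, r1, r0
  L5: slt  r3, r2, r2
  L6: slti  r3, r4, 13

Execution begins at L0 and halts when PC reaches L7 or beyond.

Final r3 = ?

  step pc=0: addi  r0, r3, 12  regs=(0,7,8,12,14)
  step pc=1: bne  r1, r0, L3  cond=T  regs=(0,7,8,12,14)
  step pc=2: or   r4, r2, r2  regs=(0,7,8,12,8)
  step pc=3: xor  r4, r1, r4  regs=(0,7,8,12,15)
  step pc=4: or   r2, r1, r0  regs=(0,7,7,12,15)
  step pc=5: slt  r3, r2, r2  regs=(0,7,7,0,15)
  step pc=6: slti  r3, r4, 13  regs=(0,7,7,0,15)

0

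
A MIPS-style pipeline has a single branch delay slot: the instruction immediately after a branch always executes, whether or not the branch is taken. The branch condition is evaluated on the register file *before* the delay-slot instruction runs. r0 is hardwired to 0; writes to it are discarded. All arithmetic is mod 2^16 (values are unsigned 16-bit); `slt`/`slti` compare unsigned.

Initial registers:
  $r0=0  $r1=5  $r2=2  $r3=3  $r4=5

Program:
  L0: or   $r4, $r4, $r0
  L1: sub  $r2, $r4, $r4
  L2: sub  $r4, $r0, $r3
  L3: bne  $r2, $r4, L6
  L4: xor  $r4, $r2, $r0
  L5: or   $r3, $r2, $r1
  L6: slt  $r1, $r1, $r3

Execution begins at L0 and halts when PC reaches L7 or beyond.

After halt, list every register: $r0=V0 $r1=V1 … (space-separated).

$r0=0 $r1=0 $r2=0 $r3=3 $r4=0

  step pc=0: or   $r4, $r4, $r0  regs=(0,5,2,3,5)
  step pc=1: sub  $r2, $r4, $r4  regs=(0,5,0,3,5)
  step pc=2: sub  $r4, $r0, $r3  regs=(0,5,0,3,65533)
  step pc=3: bne  $r2, $r4, L6  cond=T  regs=(0,5,0,3,65533)
  step pc=4: xor  $r4, $r2, $r0  regs=(0,5,0,3,0)
  step pc=6: slt  $r1, $r1, $r3  regs=(0,0,0,3,0)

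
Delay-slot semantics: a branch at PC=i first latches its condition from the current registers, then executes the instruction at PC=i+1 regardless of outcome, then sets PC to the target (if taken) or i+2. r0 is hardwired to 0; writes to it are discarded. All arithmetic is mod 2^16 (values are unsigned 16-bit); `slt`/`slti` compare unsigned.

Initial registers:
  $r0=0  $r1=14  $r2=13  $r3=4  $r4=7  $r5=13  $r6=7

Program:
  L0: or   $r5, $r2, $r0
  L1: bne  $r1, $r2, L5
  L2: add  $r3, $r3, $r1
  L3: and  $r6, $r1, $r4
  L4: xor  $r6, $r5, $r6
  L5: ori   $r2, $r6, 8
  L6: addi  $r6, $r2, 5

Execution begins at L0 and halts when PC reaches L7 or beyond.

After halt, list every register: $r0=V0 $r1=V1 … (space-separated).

$r0=0 $r1=14 $r2=15 $r3=18 $r4=7 $r5=13 $r6=20

[0] or   $r5, $r2, $r0  →  {$r0:0, $r1:14, $r2:13, $r3:4, $r4:7, $r5:13, $r6:7}
[1] bne  $r1, $r2, L5  →  {$r0:0, $r1:14, $r2:13, $r3:4, $r4:7, $r5:13, $r6:7}  ⟨branch taken⟩
[2] add  $r3, $r3, $r1  →  {$r0:0, $r1:14, $r2:13, $r3:18, $r4:7, $r5:13, $r6:7}
[5] ori   $r2, $r6, 8  →  {$r0:0, $r1:14, $r2:15, $r3:18, $r4:7, $r5:13, $r6:7}
[6] addi  $r6, $r2, 5  →  {$r0:0, $r1:14, $r2:15, $r3:18, $r4:7, $r5:13, $r6:20}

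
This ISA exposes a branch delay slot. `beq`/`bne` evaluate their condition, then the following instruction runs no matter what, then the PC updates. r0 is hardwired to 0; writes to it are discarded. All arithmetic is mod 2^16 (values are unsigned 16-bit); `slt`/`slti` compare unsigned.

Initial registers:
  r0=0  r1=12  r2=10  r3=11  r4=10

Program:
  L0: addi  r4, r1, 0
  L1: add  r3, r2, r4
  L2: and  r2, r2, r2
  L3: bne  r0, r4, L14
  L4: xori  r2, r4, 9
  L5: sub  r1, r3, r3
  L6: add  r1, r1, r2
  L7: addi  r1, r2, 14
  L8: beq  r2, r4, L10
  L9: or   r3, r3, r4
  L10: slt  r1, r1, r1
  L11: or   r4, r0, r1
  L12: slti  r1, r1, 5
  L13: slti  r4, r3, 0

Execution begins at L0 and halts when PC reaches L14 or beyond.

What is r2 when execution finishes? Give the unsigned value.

5

#0 addi  r4, r1, 0 ; 0/12/10/11/12
#1 add  r3, r2, r4 ; 0/12/10/22/12
#2 and  r2, r2, r2 ; 0/12/10/22/12
#3 bne  r0, r4, L14 ; 0/12/10/22/12 ; →target
#4 xori  r2, r4, 9 ; 0/12/5/22/12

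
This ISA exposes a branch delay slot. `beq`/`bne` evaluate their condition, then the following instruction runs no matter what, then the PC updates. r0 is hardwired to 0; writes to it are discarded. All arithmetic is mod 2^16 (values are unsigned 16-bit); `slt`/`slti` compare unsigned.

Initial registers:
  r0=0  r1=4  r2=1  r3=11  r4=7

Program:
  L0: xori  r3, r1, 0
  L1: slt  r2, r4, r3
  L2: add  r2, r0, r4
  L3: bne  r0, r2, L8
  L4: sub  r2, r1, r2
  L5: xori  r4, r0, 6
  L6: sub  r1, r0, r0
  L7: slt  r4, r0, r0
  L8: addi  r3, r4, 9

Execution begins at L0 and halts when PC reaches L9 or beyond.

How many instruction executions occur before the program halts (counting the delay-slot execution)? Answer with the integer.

6

[0] xori  r3, r1, 0  →  {r0:0, r1:4, r2:1, r3:4, r4:7}
[1] slt  r2, r4, r3  →  {r0:0, r1:4, r2:0, r3:4, r4:7}
[2] add  r2, r0, r4  →  {r0:0, r1:4, r2:7, r3:4, r4:7}
[3] bne  r0, r2, L8  →  {r0:0, r1:4, r2:7, r3:4, r4:7}  ⟨branch taken⟩
[4] sub  r2, r1, r2  →  {r0:0, r1:4, r2:65533, r3:4, r4:7}
[8] addi  r3, r4, 9  →  {r0:0, r1:4, r2:65533, r3:16, r4:7}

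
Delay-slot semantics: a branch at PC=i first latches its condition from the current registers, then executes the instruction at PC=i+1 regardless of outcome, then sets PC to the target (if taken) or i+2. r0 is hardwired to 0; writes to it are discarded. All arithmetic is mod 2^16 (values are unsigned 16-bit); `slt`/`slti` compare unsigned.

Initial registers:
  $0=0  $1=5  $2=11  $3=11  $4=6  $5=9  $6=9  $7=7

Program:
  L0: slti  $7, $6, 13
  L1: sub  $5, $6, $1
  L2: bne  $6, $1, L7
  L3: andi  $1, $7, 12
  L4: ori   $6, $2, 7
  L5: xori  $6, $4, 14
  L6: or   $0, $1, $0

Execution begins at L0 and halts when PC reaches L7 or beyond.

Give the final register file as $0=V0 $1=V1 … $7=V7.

$0=0 $1=0 $2=11 $3=11 $4=6 $5=4 $6=9 $7=1

[0] slti  $7, $6, 13  →  {$0:0, $1:5, $2:11, $3:11, $4:6, $5:9, $6:9, $7:1}
[1] sub  $5, $6, $1  →  {$0:0, $1:5, $2:11, $3:11, $4:6, $5:4, $6:9, $7:1}
[2] bne  $6, $1, L7  →  {$0:0, $1:5, $2:11, $3:11, $4:6, $5:4, $6:9, $7:1}  ⟨branch taken⟩
[3] andi  $1, $7, 12  →  {$0:0, $1:0, $2:11, $3:11, $4:6, $5:4, $6:9, $7:1}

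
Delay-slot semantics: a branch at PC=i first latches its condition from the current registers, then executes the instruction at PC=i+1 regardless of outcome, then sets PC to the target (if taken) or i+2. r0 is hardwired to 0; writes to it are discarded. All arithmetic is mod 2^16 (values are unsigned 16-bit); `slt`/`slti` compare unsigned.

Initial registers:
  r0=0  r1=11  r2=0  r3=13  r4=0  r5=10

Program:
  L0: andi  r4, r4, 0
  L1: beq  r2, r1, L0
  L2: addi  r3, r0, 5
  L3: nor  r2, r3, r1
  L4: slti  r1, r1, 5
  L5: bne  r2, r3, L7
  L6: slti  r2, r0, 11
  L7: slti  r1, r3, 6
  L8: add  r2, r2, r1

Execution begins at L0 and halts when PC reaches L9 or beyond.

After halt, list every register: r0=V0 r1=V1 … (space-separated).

r0=0 r1=1 r2=2 r3=5 r4=0 r5=10

  step pc=0: andi  r4, r4, 0  regs=(0,11,0,13,0,10)
  step pc=1: beq  r2, r1, L0  cond=F  regs=(0,11,0,13,0,10)
  step pc=2: addi  r3, r0, 5  regs=(0,11,0,5,0,10)
  step pc=3: nor  r2, r3, r1  regs=(0,11,65520,5,0,10)
  step pc=4: slti  r1, r1, 5  regs=(0,0,65520,5,0,10)
  step pc=5: bne  r2, r3, L7  cond=T  regs=(0,0,65520,5,0,10)
  step pc=6: slti  r2, r0, 11  regs=(0,0,1,5,0,10)
  step pc=7: slti  r1, r3, 6  regs=(0,1,1,5,0,10)
  step pc=8: add  r2, r2, r1  regs=(0,1,2,5,0,10)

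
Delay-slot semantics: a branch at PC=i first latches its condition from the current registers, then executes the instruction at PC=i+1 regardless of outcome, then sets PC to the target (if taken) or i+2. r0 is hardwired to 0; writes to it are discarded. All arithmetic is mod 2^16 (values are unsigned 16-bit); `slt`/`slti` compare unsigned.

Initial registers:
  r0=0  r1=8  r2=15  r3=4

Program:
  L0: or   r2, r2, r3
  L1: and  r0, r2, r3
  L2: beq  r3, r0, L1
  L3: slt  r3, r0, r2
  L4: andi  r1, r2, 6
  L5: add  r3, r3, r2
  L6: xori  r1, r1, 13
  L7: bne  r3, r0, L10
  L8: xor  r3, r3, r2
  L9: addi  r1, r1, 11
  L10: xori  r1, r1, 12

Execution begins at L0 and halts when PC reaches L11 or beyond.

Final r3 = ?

  step pc=0: or   r2, r2, r3  regs=(0,8,15,4)
  step pc=1: and  r0, r2, r3  regs=(0,8,15,4)
  step pc=2: beq  r3, r0, L1  cond=F  regs=(0,8,15,4)
  step pc=3: slt  r3, r0, r2  regs=(0,8,15,1)
  step pc=4: andi  r1, r2, 6  regs=(0,6,15,1)
  step pc=5: add  r3, r3, r2  regs=(0,6,15,16)
  step pc=6: xori  r1, r1, 13  regs=(0,11,15,16)
  step pc=7: bne  r3, r0, L10  cond=T  regs=(0,11,15,16)
  step pc=8: xor  r3, r3, r2  regs=(0,11,15,31)
  step pc=10: xori  r1, r1, 12  regs=(0,7,15,31)

31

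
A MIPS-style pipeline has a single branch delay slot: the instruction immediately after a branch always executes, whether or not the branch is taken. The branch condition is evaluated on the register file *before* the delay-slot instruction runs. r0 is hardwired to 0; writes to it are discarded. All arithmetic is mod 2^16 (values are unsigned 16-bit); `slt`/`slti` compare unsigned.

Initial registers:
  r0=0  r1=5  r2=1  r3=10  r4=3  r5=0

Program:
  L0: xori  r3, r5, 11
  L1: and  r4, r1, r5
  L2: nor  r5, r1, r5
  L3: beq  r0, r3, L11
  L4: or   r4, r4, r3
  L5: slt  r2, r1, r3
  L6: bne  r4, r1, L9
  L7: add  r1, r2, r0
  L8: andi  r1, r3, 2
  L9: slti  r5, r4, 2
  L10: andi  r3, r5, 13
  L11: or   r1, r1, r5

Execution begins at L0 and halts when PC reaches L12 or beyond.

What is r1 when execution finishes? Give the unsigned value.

[0] xori  r3, r5, 11  →  {r0:0, r1:5, r2:1, r3:11, r4:3, r5:0}
[1] and  r4, r1, r5  →  {r0:0, r1:5, r2:1, r3:11, r4:0, r5:0}
[2] nor  r5, r1, r5  →  {r0:0, r1:5, r2:1, r3:11, r4:0, r5:65530}
[3] beq  r0, r3, L11  →  {r0:0, r1:5, r2:1, r3:11, r4:0, r5:65530}  ⟨branch fallthrough⟩
[4] or   r4, r4, r3  →  {r0:0, r1:5, r2:1, r3:11, r4:11, r5:65530}
[5] slt  r2, r1, r3  →  {r0:0, r1:5, r2:1, r3:11, r4:11, r5:65530}
[6] bne  r4, r1, L9  →  {r0:0, r1:5, r2:1, r3:11, r4:11, r5:65530}  ⟨branch taken⟩
[7] add  r1, r2, r0  →  {r0:0, r1:1, r2:1, r3:11, r4:11, r5:65530}
[9] slti  r5, r4, 2  →  {r0:0, r1:1, r2:1, r3:11, r4:11, r5:0}
[10] andi  r3, r5, 13  →  {r0:0, r1:1, r2:1, r3:0, r4:11, r5:0}
[11] or   r1, r1, r5  →  {r0:0, r1:1, r2:1, r3:0, r4:11, r5:0}

1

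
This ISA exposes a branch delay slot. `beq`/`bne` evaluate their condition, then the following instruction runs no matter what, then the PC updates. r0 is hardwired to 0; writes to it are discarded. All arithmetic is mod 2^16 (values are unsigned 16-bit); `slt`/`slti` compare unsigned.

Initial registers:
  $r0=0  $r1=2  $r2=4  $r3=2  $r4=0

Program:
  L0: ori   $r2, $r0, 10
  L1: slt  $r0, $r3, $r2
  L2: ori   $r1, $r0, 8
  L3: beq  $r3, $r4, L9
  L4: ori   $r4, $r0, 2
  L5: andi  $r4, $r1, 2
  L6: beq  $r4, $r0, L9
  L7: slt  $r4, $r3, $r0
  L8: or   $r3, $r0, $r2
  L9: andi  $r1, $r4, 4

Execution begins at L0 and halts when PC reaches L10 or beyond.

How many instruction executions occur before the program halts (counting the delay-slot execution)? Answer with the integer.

9

  step pc=0: ori   $r2, $r0, 10  regs=(0,2,10,2,0)
  step pc=1: slt  $r0, $r3, $r2  regs=(0,2,10,2,0)
  step pc=2: ori   $r1, $r0, 8  regs=(0,8,10,2,0)
  step pc=3: beq  $r3, $r4, L9  cond=F  regs=(0,8,10,2,0)
  step pc=4: ori   $r4, $r0, 2  regs=(0,8,10,2,2)
  step pc=5: andi  $r4, $r1, 2  regs=(0,8,10,2,0)
  step pc=6: beq  $r4, $r0, L9  cond=T  regs=(0,8,10,2,0)
  step pc=7: slt  $r4, $r3, $r0  regs=(0,8,10,2,0)
  step pc=9: andi  $r1, $r4, 4  regs=(0,0,10,2,0)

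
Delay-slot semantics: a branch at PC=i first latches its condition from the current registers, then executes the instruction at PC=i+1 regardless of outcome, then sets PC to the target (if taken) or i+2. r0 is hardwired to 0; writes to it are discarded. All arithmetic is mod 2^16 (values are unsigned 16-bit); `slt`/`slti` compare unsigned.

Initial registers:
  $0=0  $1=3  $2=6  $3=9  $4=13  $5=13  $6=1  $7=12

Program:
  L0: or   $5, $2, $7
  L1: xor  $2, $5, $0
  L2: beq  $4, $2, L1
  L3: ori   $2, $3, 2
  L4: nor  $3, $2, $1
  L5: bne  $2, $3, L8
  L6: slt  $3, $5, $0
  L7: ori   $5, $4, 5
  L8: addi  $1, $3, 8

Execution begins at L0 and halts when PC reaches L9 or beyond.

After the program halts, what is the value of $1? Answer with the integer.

8

#0 or   $5, $2, $7 ; 0/3/6/9/13/14/1/12
#1 xor  $2, $5, $0 ; 0/3/14/9/13/14/1/12
#2 beq  $4, $2, L1 ; 0/3/14/9/13/14/1/12 ; →fallthru
#3 ori   $2, $3, 2 ; 0/3/11/9/13/14/1/12
#4 nor  $3, $2, $1 ; 0/3/11/65524/13/14/1/12
#5 bne  $2, $3, L8 ; 0/3/11/65524/13/14/1/12 ; →target
#6 slt  $3, $5, $0 ; 0/3/11/0/13/14/1/12
#8 addi  $1, $3, 8 ; 0/8/11/0/13/14/1/12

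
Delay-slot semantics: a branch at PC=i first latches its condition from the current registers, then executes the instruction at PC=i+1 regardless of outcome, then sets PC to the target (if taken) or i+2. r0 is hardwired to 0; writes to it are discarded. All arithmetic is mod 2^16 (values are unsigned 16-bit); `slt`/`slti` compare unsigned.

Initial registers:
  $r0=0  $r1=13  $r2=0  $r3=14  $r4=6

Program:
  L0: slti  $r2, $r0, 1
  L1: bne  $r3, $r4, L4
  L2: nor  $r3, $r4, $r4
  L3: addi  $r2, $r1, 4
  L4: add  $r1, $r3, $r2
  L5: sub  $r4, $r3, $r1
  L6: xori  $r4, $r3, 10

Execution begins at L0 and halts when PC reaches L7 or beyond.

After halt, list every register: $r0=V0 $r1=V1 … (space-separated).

$r0=0 $r1=65530 $r2=1 $r3=65529 $r4=65523

  step pc=0: slti  $r2, $r0, 1  regs=(0,13,1,14,6)
  step pc=1: bne  $r3, $r4, L4  cond=T  regs=(0,13,1,14,6)
  step pc=2: nor  $r3, $r4, $r4  regs=(0,13,1,65529,6)
  step pc=4: add  $r1, $r3, $r2  regs=(0,65530,1,65529,6)
  step pc=5: sub  $r4, $r3, $r1  regs=(0,65530,1,65529,65535)
  step pc=6: xori  $r4, $r3, 10  regs=(0,65530,1,65529,65523)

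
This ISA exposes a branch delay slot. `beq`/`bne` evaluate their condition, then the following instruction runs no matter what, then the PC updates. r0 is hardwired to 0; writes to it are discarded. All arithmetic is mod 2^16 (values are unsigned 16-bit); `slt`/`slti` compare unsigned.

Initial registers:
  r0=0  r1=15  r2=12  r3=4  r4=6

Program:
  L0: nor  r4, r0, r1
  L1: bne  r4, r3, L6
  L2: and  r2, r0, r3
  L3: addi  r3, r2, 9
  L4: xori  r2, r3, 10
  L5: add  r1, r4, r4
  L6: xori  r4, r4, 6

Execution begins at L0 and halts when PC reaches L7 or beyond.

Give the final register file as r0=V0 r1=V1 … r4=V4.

r0=0 r1=15 r2=0 r3=4 r4=65526

PC=0  nor  r4, r0, r1        | r0=0 r1=15 r2=12 r3=4 r4=65520
PC=1  bne  r4, r3, L6        | r0=0 r1=15 r2=12 r3=4 r4=65520  [TAKEN]
PC=2  and  r2, r0, r3        | r0=0 r1=15 r2=0 r3=4 r4=65520
PC=6  xori  r4, r4, 6        | r0=0 r1=15 r2=0 r3=4 r4=65526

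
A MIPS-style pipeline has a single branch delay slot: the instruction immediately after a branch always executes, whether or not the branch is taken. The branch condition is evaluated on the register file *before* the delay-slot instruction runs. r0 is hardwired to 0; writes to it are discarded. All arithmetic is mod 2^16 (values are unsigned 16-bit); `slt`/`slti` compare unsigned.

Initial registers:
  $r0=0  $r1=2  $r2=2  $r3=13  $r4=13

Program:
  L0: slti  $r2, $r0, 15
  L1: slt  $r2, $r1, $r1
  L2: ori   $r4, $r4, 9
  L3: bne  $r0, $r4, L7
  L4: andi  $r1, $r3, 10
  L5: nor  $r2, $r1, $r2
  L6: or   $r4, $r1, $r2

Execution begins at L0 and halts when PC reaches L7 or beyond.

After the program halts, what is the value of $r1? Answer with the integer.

8

[0] slti  $r2, $r0, 15  →  {$r0:0, $r1:2, $r2:1, $r3:13, $r4:13}
[1] slt  $r2, $r1, $r1  →  {$r0:0, $r1:2, $r2:0, $r3:13, $r4:13}
[2] ori   $r4, $r4, 9  →  {$r0:0, $r1:2, $r2:0, $r3:13, $r4:13}
[3] bne  $r0, $r4, L7  →  {$r0:0, $r1:2, $r2:0, $r3:13, $r4:13}  ⟨branch taken⟩
[4] andi  $r1, $r3, 10  →  {$r0:0, $r1:8, $r2:0, $r3:13, $r4:13}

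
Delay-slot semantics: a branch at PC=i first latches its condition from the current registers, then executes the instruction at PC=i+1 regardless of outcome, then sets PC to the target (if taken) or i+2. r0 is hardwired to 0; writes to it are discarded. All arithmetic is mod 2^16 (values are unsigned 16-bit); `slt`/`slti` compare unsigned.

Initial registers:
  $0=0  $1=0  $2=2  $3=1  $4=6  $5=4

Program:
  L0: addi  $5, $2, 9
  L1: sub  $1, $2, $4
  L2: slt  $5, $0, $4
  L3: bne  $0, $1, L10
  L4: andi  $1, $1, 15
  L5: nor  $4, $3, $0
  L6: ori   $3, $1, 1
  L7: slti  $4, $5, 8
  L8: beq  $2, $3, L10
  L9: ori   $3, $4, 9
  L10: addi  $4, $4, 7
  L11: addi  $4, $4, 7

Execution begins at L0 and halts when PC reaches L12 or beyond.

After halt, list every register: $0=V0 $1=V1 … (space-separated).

[0] addi  $5, $2, 9  →  {$0:0, $1:0, $2:2, $3:1, $4:6, $5:11}
[1] sub  $1, $2, $4  →  {$0:0, $1:65532, $2:2, $3:1, $4:6, $5:11}
[2] slt  $5, $0, $4  →  {$0:0, $1:65532, $2:2, $3:1, $4:6, $5:1}
[3] bne  $0, $1, L10  →  {$0:0, $1:65532, $2:2, $3:1, $4:6, $5:1}  ⟨branch taken⟩
[4] andi  $1, $1, 15  →  {$0:0, $1:12, $2:2, $3:1, $4:6, $5:1}
[10] addi  $4, $4, 7  →  {$0:0, $1:12, $2:2, $3:1, $4:13, $5:1}
[11] addi  $4, $4, 7  →  {$0:0, $1:12, $2:2, $3:1, $4:20, $5:1}

$0=0 $1=12 $2=2 $3=1 $4=20 $5=1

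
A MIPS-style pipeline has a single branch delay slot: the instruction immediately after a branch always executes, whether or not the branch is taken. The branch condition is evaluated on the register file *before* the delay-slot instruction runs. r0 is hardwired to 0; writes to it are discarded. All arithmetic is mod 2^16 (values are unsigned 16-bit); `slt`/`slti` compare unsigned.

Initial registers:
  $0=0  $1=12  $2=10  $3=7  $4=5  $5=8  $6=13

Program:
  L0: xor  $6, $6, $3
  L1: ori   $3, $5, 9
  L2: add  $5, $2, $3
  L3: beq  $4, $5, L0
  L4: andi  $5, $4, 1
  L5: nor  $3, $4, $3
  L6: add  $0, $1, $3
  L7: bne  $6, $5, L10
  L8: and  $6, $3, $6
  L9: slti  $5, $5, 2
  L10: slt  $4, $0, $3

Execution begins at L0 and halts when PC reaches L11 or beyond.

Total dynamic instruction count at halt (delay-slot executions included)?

PC=0  xor  $6, $6, $3        | $0=0 $1=12 $2=10 $3=7 $4=5 $5=8 $6=10
PC=1  ori   $3, $5, 9        | $0=0 $1=12 $2=10 $3=9 $4=5 $5=8 $6=10
PC=2  add  $5, $2, $3        | $0=0 $1=12 $2=10 $3=9 $4=5 $5=19 $6=10
PC=3  beq  $4, $5, L0        | $0=0 $1=12 $2=10 $3=9 $4=5 $5=19 $6=10  [not taken]
PC=4  andi  $5, $4, 1        | $0=0 $1=12 $2=10 $3=9 $4=5 $5=1 $6=10
PC=5  nor  $3, $4, $3        | $0=0 $1=12 $2=10 $3=65522 $4=5 $5=1 $6=10
PC=6  add  $0, $1, $3        | $0=0 $1=12 $2=10 $3=65522 $4=5 $5=1 $6=10
PC=7  bne  $6, $5, L10       | $0=0 $1=12 $2=10 $3=65522 $4=5 $5=1 $6=10  [TAKEN]
PC=8  and  $6, $3, $6        | $0=0 $1=12 $2=10 $3=65522 $4=5 $5=1 $6=2
PC=10 slt  $4, $0, $3        | $0=0 $1=12 $2=10 $3=65522 $4=1 $5=1 $6=2

10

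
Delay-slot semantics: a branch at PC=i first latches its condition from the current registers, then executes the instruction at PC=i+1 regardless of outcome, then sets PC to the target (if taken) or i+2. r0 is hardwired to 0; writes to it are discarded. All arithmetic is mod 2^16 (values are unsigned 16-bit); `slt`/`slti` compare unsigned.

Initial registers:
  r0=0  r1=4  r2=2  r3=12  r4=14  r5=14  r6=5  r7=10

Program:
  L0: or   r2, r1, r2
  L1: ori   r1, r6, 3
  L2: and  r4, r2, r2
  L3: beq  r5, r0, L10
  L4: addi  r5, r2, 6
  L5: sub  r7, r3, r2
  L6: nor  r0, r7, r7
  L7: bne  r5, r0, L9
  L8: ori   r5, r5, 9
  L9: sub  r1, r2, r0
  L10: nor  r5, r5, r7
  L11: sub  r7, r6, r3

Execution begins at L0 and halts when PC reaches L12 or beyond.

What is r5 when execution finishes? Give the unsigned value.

PC=0  or   r2, r1, r2        | r0=0 r1=4 r2=6 r3=12 r4=14 r5=14 r6=5 r7=10
PC=1  ori   r1, r6, 3        | r0=0 r1=7 r2=6 r3=12 r4=14 r5=14 r6=5 r7=10
PC=2  and  r4, r2, r2        | r0=0 r1=7 r2=6 r3=12 r4=6 r5=14 r6=5 r7=10
PC=3  beq  r5, r0, L10       | r0=0 r1=7 r2=6 r3=12 r4=6 r5=14 r6=5 r7=10  [not taken]
PC=4  addi  r5, r2, 6        | r0=0 r1=7 r2=6 r3=12 r4=6 r5=12 r6=5 r7=10
PC=5  sub  r7, r3, r2        | r0=0 r1=7 r2=6 r3=12 r4=6 r5=12 r6=5 r7=6
PC=6  nor  r0, r7, r7        | r0=0 r1=7 r2=6 r3=12 r4=6 r5=12 r6=5 r7=6
PC=7  bne  r5, r0, L9        | r0=0 r1=7 r2=6 r3=12 r4=6 r5=12 r6=5 r7=6  [TAKEN]
PC=8  ori   r5, r5, 9        | r0=0 r1=7 r2=6 r3=12 r4=6 r5=13 r6=5 r7=6
PC=9  sub  r1, r2, r0        | r0=0 r1=6 r2=6 r3=12 r4=6 r5=13 r6=5 r7=6
PC=10 nor  r5, r5, r7        | r0=0 r1=6 r2=6 r3=12 r4=6 r5=65520 r6=5 r7=6
PC=11 sub  r7, r6, r3        | r0=0 r1=6 r2=6 r3=12 r4=6 r5=65520 r6=5 r7=65529

65520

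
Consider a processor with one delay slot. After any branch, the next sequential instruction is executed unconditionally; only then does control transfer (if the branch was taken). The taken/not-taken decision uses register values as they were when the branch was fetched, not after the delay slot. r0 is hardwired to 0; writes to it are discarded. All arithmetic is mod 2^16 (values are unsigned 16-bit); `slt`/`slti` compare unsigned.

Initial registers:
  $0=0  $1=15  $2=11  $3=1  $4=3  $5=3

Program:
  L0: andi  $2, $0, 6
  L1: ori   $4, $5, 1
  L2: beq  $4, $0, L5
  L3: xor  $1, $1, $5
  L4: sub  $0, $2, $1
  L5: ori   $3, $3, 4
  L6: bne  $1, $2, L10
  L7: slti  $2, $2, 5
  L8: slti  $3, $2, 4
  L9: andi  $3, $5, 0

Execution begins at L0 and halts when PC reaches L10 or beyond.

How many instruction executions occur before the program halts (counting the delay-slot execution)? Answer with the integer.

PC=0  andi  $2, $0, 6        | $0=0 $1=15 $2=0 $3=1 $4=3 $5=3
PC=1  ori   $4, $5, 1        | $0=0 $1=15 $2=0 $3=1 $4=3 $5=3
PC=2  beq  $4, $0, L5        | $0=0 $1=15 $2=0 $3=1 $4=3 $5=3  [not taken]
PC=3  xor  $1, $1, $5        | $0=0 $1=12 $2=0 $3=1 $4=3 $5=3
PC=4  sub  $0, $2, $1        | $0=0 $1=12 $2=0 $3=1 $4=3 $5=3
PC=5  ori   $3, $3, 4        | $0=0 $1=12 $2=0 $3=5 $4=3 $5=3
PC=6  bne  $1, $2, L10       | $0=0 $1=12 $2=0 $3=5 $4=3 $5=3  [TAKEN]
PC=7  slti  $2, $2, 5        | $0=0 $1=12 $2=1 $3=5 $4=3 $5=3

8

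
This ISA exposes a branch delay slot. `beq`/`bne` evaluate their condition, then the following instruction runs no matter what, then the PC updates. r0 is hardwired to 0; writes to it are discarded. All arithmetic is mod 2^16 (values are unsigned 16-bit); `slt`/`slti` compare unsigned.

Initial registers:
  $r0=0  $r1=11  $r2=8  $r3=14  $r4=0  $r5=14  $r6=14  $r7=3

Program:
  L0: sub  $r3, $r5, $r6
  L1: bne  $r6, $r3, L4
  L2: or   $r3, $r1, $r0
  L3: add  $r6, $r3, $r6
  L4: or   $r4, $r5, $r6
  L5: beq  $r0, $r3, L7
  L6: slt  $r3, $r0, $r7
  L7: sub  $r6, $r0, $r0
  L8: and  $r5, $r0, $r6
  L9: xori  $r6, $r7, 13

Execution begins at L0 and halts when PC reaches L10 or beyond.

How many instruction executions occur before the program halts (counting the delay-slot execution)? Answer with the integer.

9

#0 sub  $r3, $r5, $r6 ; 0/11/8/0/0/14/14/3
#1 bne  $r6, $r3, L4 ; 0/11/8/0/0/14/14/3 ; →target
#2 or   $r3, $r1, $r0 ; 0/11/8/11/0/14/14/3
#4 or   $r4, $r5, $r6 ; 0/11/8/11/14/14/14/3
#5 beq  $r0, $r3, L7 ; 0/11/8/11/14/14/14/3 ; →fallthru
#6 slt  $r3, $r0, $r7 ; 0/11/8/1/14/14/14/3
#7 sub  $r6, $r0, $r0 ; 0/11/8/1/14/14/0/3
#8 and  $r5, $r0, $r6 ; 0/11/8/1/14/0/0/3
#9 xori  $r6, $r7, 13 ; 0/11/8/1/14/0/14/3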